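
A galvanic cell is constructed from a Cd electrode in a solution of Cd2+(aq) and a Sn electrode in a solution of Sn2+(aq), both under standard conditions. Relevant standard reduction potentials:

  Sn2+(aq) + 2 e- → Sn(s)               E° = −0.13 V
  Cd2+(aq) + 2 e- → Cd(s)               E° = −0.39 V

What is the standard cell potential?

+0.26 V

Of the two couples in this cell, the one with the more positive reduction potential is reduced at the cathode: here that is Sn²⁺/Sn (−0.13 V); Cd²⁺/Cd (−0.39 V) is the anode.
E°cell = E°(cathode) − E°(anode) = −0.13 − (−0.39) = +0.26 V.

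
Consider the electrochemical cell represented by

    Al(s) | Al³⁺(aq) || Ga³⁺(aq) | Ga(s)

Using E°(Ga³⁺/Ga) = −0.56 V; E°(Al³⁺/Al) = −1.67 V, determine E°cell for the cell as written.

+1.11 V

By convention the left-hand electrode in cell notation is the anode (oxidation) and the right-hand electrode is the cathode (reduction).
E°cell = E°(right) − E°(left) = −0.56 − (−1.67) = +1.11 V.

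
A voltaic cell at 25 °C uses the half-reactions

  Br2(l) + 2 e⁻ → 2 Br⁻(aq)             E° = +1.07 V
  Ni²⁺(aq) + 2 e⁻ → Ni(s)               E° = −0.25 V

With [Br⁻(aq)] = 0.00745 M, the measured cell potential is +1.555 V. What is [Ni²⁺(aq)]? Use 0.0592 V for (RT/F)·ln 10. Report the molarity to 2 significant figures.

0.00021 M

Br₂/Br⁻ is the cathode (higher E°); E°cell = +1.07 − (−0.25) = +1.32 V with n = 2.
From the Nernst equation, log Q = n(E° − E)/0.0592 = 2·(+1.32 − (+1.555))/0.0592 = −7.939.
For Br2(l) + Ni(s) → 2 Br⁻(aq) + Ni²⁺(aq), the reaction quotient is Q = [Br⁻(aq)]^2·[Ni²⁺(aq)].
Substituting the known concentrations and solving, log [Ni²⁺(aq)] = −3.683 and [Ni²⁺(aq)] = 0.00021 M.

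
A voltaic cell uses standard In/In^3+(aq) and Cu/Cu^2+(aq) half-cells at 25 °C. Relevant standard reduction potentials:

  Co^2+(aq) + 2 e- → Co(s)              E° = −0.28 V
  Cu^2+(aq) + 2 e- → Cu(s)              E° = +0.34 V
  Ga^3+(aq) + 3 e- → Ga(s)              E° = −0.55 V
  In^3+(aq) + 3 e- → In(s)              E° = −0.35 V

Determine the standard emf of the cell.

+0.69 V

Of the two couples in this cell, the one with the more positive reduction potential is reduced at the cathode: here that is Cu²⁺/Cu (+0.34 V); In³⁺/In (−0.35 V) is the anode.
E°cell = E°(cathode) − E°(anode) = +0.34 − (−0.35) = +0.69 V.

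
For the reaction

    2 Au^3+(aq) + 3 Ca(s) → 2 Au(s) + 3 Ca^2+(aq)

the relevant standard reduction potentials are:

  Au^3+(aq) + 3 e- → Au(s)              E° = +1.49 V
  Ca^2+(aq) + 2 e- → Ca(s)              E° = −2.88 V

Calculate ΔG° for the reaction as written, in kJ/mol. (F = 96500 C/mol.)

In the reaction as written Au^3+(aq) is reduced, so the Au³⁺/Au couple is the cathode and Ca²⁺/Ca is the anode.
E°cell = +1.49 − (−2.88) = +4.37 V; balancing electrons gives n = 6.
ΔG° = −nFE°cell = −(6)(96500)(+4.37) J/mol = −2530 kJ/mol.

−2530 kJ/mol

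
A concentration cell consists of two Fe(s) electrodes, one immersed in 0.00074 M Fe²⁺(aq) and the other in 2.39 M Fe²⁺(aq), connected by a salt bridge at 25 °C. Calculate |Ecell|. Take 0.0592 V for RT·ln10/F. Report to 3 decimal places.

For a concentration cell E°cell = 0, since both electrodes use the same couple.
The compartment with the higher Fe²⁺(aq) concentration (2.39 M) acts as the cathode; ions are reduced there and produced at the dilute (0.00074 M) anode.
With n = 2, Ecell = −(0.0592/2)·log([dilute]/[conc]) = −(0.0592/2)·log(0.00074/2.39) = +0.104 V.

0.104 V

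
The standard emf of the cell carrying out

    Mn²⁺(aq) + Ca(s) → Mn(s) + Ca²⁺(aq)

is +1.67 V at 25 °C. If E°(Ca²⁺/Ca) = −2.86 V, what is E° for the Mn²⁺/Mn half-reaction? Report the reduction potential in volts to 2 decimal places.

−1.19 V

In the reaction as written the Mn²⁺/Mn couple is reduced (cathode) and Ca²⁺/Ca is oxidized (anode), so E°cell = E°(Mn²⁺/Mn) − E°(Ca²⁺/Ca).
E°(Mn²⁺/Mn) = E°cell + E°(anode) = +1.67 + (−2.86) = −1.19 V.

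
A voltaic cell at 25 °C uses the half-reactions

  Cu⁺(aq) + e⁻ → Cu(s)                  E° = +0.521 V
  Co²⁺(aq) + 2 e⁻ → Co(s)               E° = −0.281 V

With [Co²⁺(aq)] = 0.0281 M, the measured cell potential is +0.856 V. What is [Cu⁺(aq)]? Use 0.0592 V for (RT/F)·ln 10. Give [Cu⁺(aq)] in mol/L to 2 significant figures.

The Cu⁺/Cu couple has the larger reduction potential, so it is the cathode: E°cell = +0.521 − (−0.281) = +0.802 V and n = 2.
Since E = E° − (0.0592/n)·log Q, log Q = n(E° − E)/0.0592 = −1.824.
For 2 Cu⁺(aq) + Co(s) → 2 Cu(s) + Co²⁺(aq), the reaction quotient is Q = [Co²⁺(aq)] / [Cu⁺(aq)]^2.
Solving for the unknown gives log [Cu⁺(aq)] = 0.136, so [Cu⁺(aq)] ≈ 1.4 M.

1.4 M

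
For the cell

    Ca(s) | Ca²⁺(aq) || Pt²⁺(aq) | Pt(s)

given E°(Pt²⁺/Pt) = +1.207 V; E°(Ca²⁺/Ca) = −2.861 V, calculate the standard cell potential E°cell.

By convention the left-hand electrode in cell notation is the anode (oxidation) and the right-hand electrode is the cathode (reduction).
E°cell = E°(right) − E°(left) = +1.207 − (−2.861) = +4.068 V.

+4.068 V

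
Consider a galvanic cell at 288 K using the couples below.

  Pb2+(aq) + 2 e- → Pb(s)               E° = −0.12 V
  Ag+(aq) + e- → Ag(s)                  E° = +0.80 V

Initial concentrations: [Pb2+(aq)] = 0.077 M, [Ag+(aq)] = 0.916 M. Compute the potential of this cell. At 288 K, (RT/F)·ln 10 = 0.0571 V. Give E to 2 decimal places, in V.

+0.95 V

The Ag⁺/Ag couple has the more positive E°, so it is the cathode; Pb²⁺/Pb is the anode.
E°cell = E°cat − E°an = +0.80 − (−0.12) = +0.92 V; n = 2.
For the overall reaction 2 Ag+(aq) + Pb(s) → 2 Ag(s) + Pb2+(aq), Q = [Pb2+(aq)] / [Ag+(aq)]^2 = 0.0918, giving log Q = −1.037.
E = E° − (0.0571/n)·log Q = +0.92 − (0.0571/2)(−1.037) = +0.95 V.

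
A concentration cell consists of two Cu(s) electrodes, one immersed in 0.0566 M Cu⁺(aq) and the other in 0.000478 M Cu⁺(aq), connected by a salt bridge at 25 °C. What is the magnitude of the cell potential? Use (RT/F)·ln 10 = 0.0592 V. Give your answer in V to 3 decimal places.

For a concentration cell E°cell = 0, since both electrodes use the same couple.
The compartment with the higher Cu⁺(aq) concentration (0.0566 M) acts as the cathode; ions are reduced there and produced at the dilute (0.000478 M) anode.
With n = 1, Ecell = −(0.0592/1)·log([dilute]/[conc]) = −(0.0592/1)·log(0.000478/0.0566) = +0.123 V.

0.123 V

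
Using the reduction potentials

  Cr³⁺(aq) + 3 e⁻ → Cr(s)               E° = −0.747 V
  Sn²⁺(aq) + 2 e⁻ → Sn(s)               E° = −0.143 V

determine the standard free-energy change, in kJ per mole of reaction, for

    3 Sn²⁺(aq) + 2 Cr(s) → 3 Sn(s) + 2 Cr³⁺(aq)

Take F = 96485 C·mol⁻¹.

−350 kJ/mol

In the reaction as written Sn²⁺(aq) is reduced, so the Sn²⁺/Sn couple is the cathode and Cr³⁺/Cr is the anode.
E°cell = −0.143 − (−0.747) = +0.604 V; balancing electrons gives n = 6.
ΔG° = −nFE°cell = −(6)(96485)(+0.604) J/mol = −350 kJ/mol.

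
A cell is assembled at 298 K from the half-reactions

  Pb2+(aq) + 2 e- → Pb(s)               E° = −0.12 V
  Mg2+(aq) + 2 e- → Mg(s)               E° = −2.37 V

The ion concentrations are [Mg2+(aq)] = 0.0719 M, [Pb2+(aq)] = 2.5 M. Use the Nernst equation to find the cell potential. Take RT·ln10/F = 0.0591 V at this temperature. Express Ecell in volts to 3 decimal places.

The Pb²⁺/Pb couple has the more positive E°, so it is the cathode; Mg²⁺/Mg is the anode.
E°cell = E°cat − E°an = −0.12 − (−2.37) = +2.25 V; n = 2.
The balanced reaction is Pb2+(aq) + Mg(s) → Pb(s) + Mg2+(aq), so Q = [Mg2+(aq)] / [Pb2+(aq)] = 0.0288 and log Q = −1.541.
Applying E = E° − (RT ln10/nF)·log Q gives +2.25 − (0.0591/2)(−1.541) = +2.296 V.

+2.296 V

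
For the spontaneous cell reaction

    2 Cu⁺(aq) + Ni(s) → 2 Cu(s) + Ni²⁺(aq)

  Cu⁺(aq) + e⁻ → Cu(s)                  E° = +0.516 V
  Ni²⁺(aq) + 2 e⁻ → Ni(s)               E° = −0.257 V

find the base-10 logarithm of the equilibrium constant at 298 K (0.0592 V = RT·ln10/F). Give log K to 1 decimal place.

The Cu⁺/Cu couple is reduced (cathode); E°cell = +0.516 − (−0.257) = +0.773 V with n = 2.
At equilibrium E = 0, so log K = nE°cell / 0.0592 = (2)(+0.773) / 0.0592 = 26.1.

log K = 26.1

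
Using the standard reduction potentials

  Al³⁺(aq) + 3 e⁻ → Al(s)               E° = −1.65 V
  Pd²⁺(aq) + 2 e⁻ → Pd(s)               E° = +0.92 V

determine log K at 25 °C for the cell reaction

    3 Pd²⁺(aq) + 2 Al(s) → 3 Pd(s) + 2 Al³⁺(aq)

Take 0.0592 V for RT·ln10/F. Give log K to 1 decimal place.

The Pd²⁺/Pd couple is reduced (cathode); E°cell = +0.92 − (−1.65) = +2.57 V with n = 6.
At equilibrium E = 0, so log K = nE°cell / 0.0592 = (6)(+2.57) / 0.0592 = 260.5.

log K = 260.5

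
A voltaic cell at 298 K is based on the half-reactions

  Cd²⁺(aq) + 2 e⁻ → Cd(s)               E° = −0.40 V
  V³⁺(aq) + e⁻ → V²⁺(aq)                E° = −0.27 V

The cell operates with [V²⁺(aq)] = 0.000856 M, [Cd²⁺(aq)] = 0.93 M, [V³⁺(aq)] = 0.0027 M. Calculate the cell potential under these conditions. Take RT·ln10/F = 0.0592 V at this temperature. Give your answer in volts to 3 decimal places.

V³⁺/V²⁺ is reduced (cathode, E° = −0.27 V) and Cd²⁺/Cd is oxidized (anode).
E°cell = E°cat − E°an = −0.27 − (−0.40) = +0.13 V; n = 2.
The balanced reaction is 2 V³⁺(aq) + Cd(s) → 2 V²⁺(aq) + Cd²⁺(aq), so Q = ([V²⁺(aq)]^2·[Cd²⁺(aq)]) / [V³⁺(aq)]^2 = 0.0935 and log Q = −1.029.
Applying E = E° − (RT ln10/nF)·log Q gives +0.13 − (0.0592/2)(−1.029) = +0.160 V.

+0.160 V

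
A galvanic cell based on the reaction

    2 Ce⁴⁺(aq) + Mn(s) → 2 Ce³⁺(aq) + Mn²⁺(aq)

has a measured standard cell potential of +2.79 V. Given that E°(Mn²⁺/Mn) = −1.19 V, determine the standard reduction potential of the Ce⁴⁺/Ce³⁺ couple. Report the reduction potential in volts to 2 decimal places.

+1.60 V

In the reaction as written the Ce⁴⁺/Ce³⁺ couple is reduced (cathode) and Mn²⁺/Mn is oxidized (anode), so E°cell = E°(Ce⁴⁺/Ce³⁺) − E°(Mn²⁺/Mn).
E°(Ce⁴⁺/Ce³⁺) = E°cell + E°(anode) = +2.79 + (−1.19) = +1.60 V.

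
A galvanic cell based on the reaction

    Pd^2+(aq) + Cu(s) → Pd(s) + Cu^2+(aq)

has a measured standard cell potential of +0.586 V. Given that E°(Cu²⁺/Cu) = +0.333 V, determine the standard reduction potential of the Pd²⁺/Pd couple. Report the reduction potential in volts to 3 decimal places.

+0.919 V

In the reaction as written the Pd²⁺/Pd couple is reduced (cathode) and Cu²⁺/Cu is oxidized (anode), so E°cell = E°(Pd²⁺/Pd) − E°(Cu²⁺/Cu).
E°(Pd²⁺/Pd) = E°cell + E°(anode) = +0.586 + (+0.333) = +0.919 V.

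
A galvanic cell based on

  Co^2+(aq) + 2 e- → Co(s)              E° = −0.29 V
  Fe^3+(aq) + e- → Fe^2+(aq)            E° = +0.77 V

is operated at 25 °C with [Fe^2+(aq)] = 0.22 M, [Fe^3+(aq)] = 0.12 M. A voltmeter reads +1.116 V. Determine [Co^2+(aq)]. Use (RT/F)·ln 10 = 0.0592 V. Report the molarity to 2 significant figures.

0.0038 M

With Fe³⁺/Fe²⁺ at the cathode and Co²⁺/Co at the anode, E°cell = +0.77 − (−0.29) = +1.06 V (n = 2).
From the Nernst equation, log Q = n(E° − E)/0.0592 = 2·(+1.06 − (+1.116))/0.0592 = −1.892.
Balancing electrons gives 2 Fe^3+(aq) + Co(s) → 2 Fe^2+(aq) + Co^2+(aq); thus Q = ([Fe^2+(aq)]^2·[Co^2+(aq)]) / [Fe^3+(aq)]^2.
Substituting the known concentrations and solving, log [Co^2+(aq)] = −2.418 and [Co^2+(aq)] = 0.0038 M.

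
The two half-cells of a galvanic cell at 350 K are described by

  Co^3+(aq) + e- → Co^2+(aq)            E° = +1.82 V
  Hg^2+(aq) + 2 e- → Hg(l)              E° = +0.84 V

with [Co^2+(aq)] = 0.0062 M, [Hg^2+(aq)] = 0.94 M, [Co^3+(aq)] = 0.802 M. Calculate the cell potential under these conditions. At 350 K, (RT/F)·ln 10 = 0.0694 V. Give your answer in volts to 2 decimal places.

+1.13 V

Co³⁺/Co²⁺ is reduced (cathode, E° = +1.82 V) and Hg²⁺/Hg is oxidized (anode).
E°cell = E°cat − E°an = +1.82 − (+0.84) = +0.98 V; n = 2.
The balanced reaction is 2 Co^3+(aq) + Hg(l) → 2 Co^2+(aq) + Hg^2+(aq), so Q = ([Co^2+(aq)]^2·[Hg^2+(aq)]) / [Co^3+(aq)]^2 = 5.62×10^−5 and log Q = −4.250.
Applying E = E° − (RT ln10/nF)·log Q gives +0.98 − (0.0694/2)(−4.250) = +1.13 V.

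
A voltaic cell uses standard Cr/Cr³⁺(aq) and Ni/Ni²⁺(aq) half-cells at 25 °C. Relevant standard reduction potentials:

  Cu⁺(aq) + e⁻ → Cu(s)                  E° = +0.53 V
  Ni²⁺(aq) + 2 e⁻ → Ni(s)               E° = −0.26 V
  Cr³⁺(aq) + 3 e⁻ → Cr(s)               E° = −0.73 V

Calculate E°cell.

+0.47 V

Of the two couples in this cell, the one with the more positive reduction potential is reduced at the cathode: here that is Ni²⁺/Ni (−0.26 V); Cr³⁺/Cr (−0.73 V) is the anode.
E°cell = E°(cathode) − E°(anode) = −0.26 − (−0.73) = +0.47 V.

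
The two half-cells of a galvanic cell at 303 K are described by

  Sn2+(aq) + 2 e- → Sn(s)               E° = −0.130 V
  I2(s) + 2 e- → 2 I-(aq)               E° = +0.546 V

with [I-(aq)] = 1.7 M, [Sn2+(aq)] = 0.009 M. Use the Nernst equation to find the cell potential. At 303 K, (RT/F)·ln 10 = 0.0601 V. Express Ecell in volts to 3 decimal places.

Since E°(I₂/I⁻) > E°(Sn²⁺/Sn), I₂/I⁻ serves as the cathode.
E°cell = E°cat − E°an = +0.546 − (−0.130) = +0.676 V; n = 2.
Balancing gives I2(s) + Sn(s) → 2 I-(aq) + Sn2+(aq); hence Q = [I-(aq)]^2·[Sn2+(aq)] = 0.026 (log Q = −1.585).
E = E° − (0.0601/n)·log Q = +0.676 − (0.0601/2)(−1.585) = +0.724 V.

+0.724 V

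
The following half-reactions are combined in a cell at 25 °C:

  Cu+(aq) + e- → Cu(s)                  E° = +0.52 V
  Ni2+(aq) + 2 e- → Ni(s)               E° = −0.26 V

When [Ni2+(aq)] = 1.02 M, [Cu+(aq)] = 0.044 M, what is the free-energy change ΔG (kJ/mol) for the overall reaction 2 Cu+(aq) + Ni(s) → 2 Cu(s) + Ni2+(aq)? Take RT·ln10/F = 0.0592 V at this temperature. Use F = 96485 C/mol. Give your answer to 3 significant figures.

With Cu⁺/Cu reduced at the cathode, E°cell = +0.52 − (−0.26) = +0.78 V and n = 2.
The reaction quotient is [Ni2+(aq)] / [Cu+(aq)]^2 = 527; by Nernst, E = +0.78 − (0.0592/2)(2.722) = +0.6994 V.
Finally ΔG = −nFE = −(2)(96485 C/mol)(+0.6994 V) = −135 kJ/mol.

−135 kJ/mol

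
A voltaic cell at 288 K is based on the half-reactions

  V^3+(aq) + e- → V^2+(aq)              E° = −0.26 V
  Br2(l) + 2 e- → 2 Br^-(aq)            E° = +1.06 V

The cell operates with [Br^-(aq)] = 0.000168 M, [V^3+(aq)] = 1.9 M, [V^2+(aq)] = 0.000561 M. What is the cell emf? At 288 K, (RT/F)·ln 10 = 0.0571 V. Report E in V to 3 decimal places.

+1.334 V

The Br₂/Br⁻ couple has the more positive E°, so it is the cathode; V³⁺/V²⁺ is the anode.
E°cell = E°cat − E°an = +1.06 − (−0.26) = +1.32 V; n = 2.
The balanced reaction is Br2(l) + 2 V^2+(aq) → 2 Br^-(aq) + 2 V^3+(aq), so Q = ([Br^-(aq)]^2·[V^3+(aq)]^2) / [V^2+(aq)]^2 = 0.324 and log Q = −0.490.
E = E° − (0.0571/n)·log Q = +1.32 − (0.0571/2)(−0.490) = +1.334 V.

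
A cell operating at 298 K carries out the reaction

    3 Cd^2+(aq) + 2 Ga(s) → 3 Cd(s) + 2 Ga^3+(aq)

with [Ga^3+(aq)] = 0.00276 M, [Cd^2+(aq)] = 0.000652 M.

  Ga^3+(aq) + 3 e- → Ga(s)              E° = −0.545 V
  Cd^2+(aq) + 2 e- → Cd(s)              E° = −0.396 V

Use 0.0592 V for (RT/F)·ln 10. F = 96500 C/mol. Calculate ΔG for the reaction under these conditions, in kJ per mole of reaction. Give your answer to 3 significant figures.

−60.9 kJ/mol

E°cell = −0.396 − (−0.545) = +0.149 V; the balanced reaction transfers n = 6 electrons.
Here Q = [Ga^3+(aq)]^2 / [Cd^2+(aq)]^3 = 2.75×10^4 (log Q = 4.439), giving E = +0.149 − (0.0592/6)·(4.439) = +0.1052 V.
Then ΔG = −nFE = −6 × 96500 × +0.1052 J/mol = −60.9 kJ/mol.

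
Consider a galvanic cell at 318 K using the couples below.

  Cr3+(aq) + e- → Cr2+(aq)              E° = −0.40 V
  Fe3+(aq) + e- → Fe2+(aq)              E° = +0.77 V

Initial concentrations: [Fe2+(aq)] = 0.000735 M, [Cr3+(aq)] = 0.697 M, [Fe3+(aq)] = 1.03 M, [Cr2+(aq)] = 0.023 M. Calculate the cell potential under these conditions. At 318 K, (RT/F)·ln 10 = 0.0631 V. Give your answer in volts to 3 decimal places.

+1.275 V

Since E°(Fe³⁺/Fe²⁺) > E°(Cr³⁺/Cr²⁺), Fe³⁺/Fe²⁺ serves as the cathode.
E°cell = +0.77 − (−0.40) = +1.17 V, with n = 1 electron transferred.
Balancing gives Fe3+(aq) + Cr2+(aq) → Fe2+(aq) + Cr3+(aq); hence Q = ([Fe2+(aq)]·[Cr3+(aq)]) / ([Fe3+(aq)]·[Cr2+(aq)]) = 0.0216 (log Q = −1.665).
By the Nernst equation, E = +1.17 − (0.0631/1)·(−1.665) = +1.275 V.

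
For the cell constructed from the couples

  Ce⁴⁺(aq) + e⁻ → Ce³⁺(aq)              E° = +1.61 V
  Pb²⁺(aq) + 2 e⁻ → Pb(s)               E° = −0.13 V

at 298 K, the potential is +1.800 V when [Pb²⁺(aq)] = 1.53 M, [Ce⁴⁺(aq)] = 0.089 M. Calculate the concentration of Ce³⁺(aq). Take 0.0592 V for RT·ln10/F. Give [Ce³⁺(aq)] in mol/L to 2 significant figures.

0.0070 M

The Ce⁴⁺/Ce³⁺ couple has the larger reduction potential, so it is the cathode: E°cell = +1.61 − (−0.13) = +1.74 V and n = 2.
From the Nernst equation, log Q = n(E° − E)/0.0592 = 2·(+1.74 − (+1.800))/0.0592 = −2.027.
Balancing electrons gives 2 Ce⁴⁺(aq) + Pb(s) → 2 Ce³⁺(aq) + Pb²⁺(aq); thus Q = ([Ce³⁺(aq)]^2·[Pb²⁺(aq)]) / [Ce⁴⁺(aq)]^2.
Substituting the known concentrations and solving, log [Ce³⁺(aq)] = −2.156 and [Ce³⁺(aq)] = 0.0070 M.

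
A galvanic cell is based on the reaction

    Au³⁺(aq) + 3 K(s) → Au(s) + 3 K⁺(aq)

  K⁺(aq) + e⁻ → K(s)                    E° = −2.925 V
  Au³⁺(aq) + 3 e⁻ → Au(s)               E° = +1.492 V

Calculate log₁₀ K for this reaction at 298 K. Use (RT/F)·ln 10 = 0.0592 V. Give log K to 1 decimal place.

The Au³⁺/Au couple is reduced (cathode); E°cell = +1.492 − (−2.925) = +4.417 V with n = 3.
At equilibrium E = 0, so log K = nE°cell / 0.0592 = (3)(+4.417) / 0.0592 = 223.8.

log K = 223.8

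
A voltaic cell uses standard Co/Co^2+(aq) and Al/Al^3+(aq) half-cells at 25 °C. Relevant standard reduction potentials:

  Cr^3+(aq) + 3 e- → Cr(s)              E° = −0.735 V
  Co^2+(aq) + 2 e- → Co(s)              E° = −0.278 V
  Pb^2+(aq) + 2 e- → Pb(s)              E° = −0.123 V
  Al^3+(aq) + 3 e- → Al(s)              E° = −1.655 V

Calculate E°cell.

Of the two couples in this cell, the one with the more positive reduction potential is reduced at the cathode: here that is Co²⁺/Co (−0.278 V); Al³⁺/Al (−1.655 V) is the anode.
E°cell = E°(cathode) − E°(anode) = −0.278 − (−1.655) = +1.377 V.

+1.377 V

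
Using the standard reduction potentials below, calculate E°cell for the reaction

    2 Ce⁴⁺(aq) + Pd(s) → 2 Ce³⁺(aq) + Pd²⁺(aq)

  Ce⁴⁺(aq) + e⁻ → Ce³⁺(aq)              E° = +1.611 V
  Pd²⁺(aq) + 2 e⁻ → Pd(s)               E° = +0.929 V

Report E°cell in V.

+0.682 V

Ce⁴⁺(aq) gains electrons, so the Ce⁴⁺/Ce³⁺ couple is the cathode; the Pd²⁺/Pd couple is the anode.
E°cell = E°(cathode) − E°(anode) = +1.611 − (+0.929) = +0.682 V.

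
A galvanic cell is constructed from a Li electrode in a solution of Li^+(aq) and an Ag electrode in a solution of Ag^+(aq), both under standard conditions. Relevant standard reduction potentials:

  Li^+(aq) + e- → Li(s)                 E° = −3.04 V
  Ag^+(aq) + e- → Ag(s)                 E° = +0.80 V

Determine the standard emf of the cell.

Of the two couples in this cell, the one with the more positive reduction potential is reduced at the cathode: here that is Ag⁺/Ag (+0.80 V); Li⁺/Li (−3.04 V) is the anode.
E°cell = E°(cathode) − E°(anode) = +0.80 − (−3.04) = +3.84 V.

+3.84 V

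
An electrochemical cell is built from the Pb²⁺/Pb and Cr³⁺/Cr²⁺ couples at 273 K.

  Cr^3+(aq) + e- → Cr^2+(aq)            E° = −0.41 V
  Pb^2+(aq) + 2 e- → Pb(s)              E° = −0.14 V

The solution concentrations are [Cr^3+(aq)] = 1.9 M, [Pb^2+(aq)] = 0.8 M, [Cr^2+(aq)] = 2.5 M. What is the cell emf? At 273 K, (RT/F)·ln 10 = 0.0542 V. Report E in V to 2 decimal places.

Since E°(Pb²⁺/Pb) > E°(Cr³⁺/Cr²⁺), Pb²⁺/Pb serves as the cathode.
E°cell = −0.14 − (−0.41) = +0.27 V, with n = 2 electrons transferred.
Balancing gives Pb^2+(aq) + 2 Cr^2+(aq) → Pb(s) + 2 Cr^3+(aq); hence Q = [Cr^3+(aq)]^2 / ([Pb^2+(aq)]·[Cr^2+(aq)]^2) = 0.722 (log Q = −0.141).
Applying E = E° − (RT ln10/nF)·log Q gives +0.27 − (0.0542/2)(−0.141) = +0.27 V.

+0.27 V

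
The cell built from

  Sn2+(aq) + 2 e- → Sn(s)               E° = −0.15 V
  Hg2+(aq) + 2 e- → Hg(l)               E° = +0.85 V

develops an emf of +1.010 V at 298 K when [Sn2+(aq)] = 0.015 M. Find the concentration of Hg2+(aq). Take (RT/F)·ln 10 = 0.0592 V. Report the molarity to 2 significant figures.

Hg²⁺/Hg is the cathode (higher E°); E°cell = +0.85 − (−0.15) = +1.00 V with n = 2.
From the Nernst equation, log Q = n(E° − E)/0.0592 = 2·(+1.00 − (+1.010))/0.0592 = −0.338.
Balancing electrons gives Hg2+(aq) + Sn(s) → Hg(l) + Sn2+(aq); thus Q = [Sn2+(aq)] / [Hg2+(aq)].
Isolating [Hg2+(aq)] in Q = 10^{−0.338} yields log [Hg2+(aq)] = −1.486, i.e. 0.033 M.

0.033 M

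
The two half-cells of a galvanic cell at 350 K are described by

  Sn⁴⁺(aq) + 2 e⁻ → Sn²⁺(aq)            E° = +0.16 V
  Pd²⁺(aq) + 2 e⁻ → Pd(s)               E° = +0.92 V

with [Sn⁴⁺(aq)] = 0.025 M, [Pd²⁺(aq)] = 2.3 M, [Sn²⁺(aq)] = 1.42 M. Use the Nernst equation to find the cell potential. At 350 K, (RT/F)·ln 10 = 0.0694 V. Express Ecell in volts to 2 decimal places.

Pd²⁺/Pd is reduced (cathode, E° = +0.92 V) and Sn⁴⁺/Sn²⁺ is oxidized (anode).
E°cell = E°cat − E°an = +0.92 − (+0.16) = +0.76 V; n = 2.
For the overall reaction Pd²⁺(aq) + Sn²⁺(aq) → Pd(s) + Sn⁴⁺(aq), Q = [Sn⁴⁺(aq)] / ([Pd²⁺(aq)]·[Sn²⁺(aq)]) = 0.00765, giving log Q = −2.116.
Applying E = E° − (RT ln10/nF)·log Q gives +0.76 − (0.0694/2)(−2.116) = +0.83 V.

+0.83 V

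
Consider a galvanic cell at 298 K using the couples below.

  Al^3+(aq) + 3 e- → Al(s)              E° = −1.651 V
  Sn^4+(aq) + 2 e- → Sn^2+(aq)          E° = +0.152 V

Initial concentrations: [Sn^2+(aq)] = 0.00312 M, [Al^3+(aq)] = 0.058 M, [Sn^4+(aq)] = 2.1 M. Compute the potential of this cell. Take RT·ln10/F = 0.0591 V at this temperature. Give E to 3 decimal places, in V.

Sn⁴⁺/Sn²⁺ is reduced (cathode, E° = +0.152 V) and Al³⁺/Al is oxidized (anode).
E°cell = +0.152 − (−1.651) = +1.803 V, with n = 6 electrons transferred.
Balancing gives 3 Sn^4+(aq) + 2 Al(s) → 3 Sn^2+(aq) + 2 Al^3+(aq); hence Q = ([Sn^2+(aq)]^3·[Al^3+(aq)]^2) / [Sn^4+(aq)]^3 = 1.1×10^−11 (log Q = −10.957).
E = E° − (0.0591/n)·log Q = +1.803 − (0.0591/6)(−10.957) = +1.911 V.

+1.911 V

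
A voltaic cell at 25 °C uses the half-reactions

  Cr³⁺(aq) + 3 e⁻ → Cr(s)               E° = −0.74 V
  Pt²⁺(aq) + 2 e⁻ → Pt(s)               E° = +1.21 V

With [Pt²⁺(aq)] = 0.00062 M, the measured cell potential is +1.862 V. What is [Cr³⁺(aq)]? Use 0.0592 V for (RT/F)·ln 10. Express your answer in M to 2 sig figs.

0.44 M

With Pt²⁺/Pt at the cathode and Cr³⁺/Cr at the anode, E°cell = +1.21 − (−0.74) = +1.95 V (n = 6).
Rearranging E = E° − (0.0592/n)·log Q gives log Q = 6(+1.95 − (+1.862))/0.0592 = 8.919.
For 3 Pt²⁺(aq) + 2 Cr(s) → 3 Pt(s) + 2 Cr³⁺(aq), the reaction quotient is Q = [Cr³⁺(aq)]^2 / [Pt²⁺(aq)]^3.
Solving for the unknown gives log [Cr³⁺(aq)] = −0.352, so [Cr³⁺(aq)] ≈ 0.44 M.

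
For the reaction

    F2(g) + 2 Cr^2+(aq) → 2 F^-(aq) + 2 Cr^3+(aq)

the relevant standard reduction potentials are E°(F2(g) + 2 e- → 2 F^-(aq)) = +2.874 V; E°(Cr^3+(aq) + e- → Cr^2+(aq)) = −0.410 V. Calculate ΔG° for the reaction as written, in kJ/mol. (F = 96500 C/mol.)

−634 kJ/mol

In the reaction as written F2(g) is reduced, so the F₂/F⁻ couple is the cathode and Cr³⁺/Cr²⁺ is the anode.
E°cell = +2.874 − (−0.410) = +3.284 V; balancing electrons gives n = 2.
ΔG° = −nFE°cell = −(2)(96500)(+3.284) J/mol = −634 kJ/mol.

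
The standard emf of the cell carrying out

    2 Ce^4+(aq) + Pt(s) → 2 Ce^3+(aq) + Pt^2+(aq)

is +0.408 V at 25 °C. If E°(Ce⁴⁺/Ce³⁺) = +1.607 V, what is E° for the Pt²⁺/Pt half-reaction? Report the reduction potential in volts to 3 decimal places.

In the reaction as written the Ce⁴⁺/Ce³⁺ couple is reduced (cathode) and Pt²⁺/Pt is oxidized (anode), so E°cell = E°(Ce⁴⁺/Ce³⁺) − E°(Pt²⁺/Pt).
E°(Pt²⁺/Pt) = E°(cathode) − E°cell = +1.607 − (+0.408) = +1.199 V.

+1.199 V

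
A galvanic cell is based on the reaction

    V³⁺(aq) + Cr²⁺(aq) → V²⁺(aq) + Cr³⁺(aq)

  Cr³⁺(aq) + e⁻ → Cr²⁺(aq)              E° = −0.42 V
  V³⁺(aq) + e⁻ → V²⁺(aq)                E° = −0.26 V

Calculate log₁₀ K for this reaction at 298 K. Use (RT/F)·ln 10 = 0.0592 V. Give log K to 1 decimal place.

The V³⁺/V²⁺ couple is reduced (cathode); E°cell = −0.26 − (−0.42) = +0.16 V with n = 1.
At equilibrium E = 0, so log K = nE°cell / 0.0592 = (1)(+0.16) / 0.0592 = 2.7.

log K = 2.7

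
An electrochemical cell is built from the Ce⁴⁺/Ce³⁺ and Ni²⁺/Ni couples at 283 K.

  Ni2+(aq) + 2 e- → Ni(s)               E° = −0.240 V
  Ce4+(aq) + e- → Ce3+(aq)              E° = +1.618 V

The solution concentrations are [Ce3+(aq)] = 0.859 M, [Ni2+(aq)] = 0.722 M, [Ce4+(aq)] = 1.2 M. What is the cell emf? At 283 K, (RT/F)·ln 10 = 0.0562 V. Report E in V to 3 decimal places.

+1.870 V

Since E°(Ce⁴⁺/Ce³⁺) > E°(Ni²⁺/Ni), Ce⁴⁺/Ce³⁺ serves as the cathode.
E°cell = +1.618 − (−0.240) = +1.858 V, with n = 2 electrons transferred.
Balancing gives 2 Ce4+(aq) + Ni(s) → 2 Ce3+(aq) + Ni2+(aq); hence Q = ([Ce3+(aq)]^2·[Ni2+(aq)]) / [Ce4+(aq)]^2 = 0.37 (log Q = −0.432).
By the Nernst equation, E = +1.858 − (0.0562/2)·(−0.432) = +1.870 V.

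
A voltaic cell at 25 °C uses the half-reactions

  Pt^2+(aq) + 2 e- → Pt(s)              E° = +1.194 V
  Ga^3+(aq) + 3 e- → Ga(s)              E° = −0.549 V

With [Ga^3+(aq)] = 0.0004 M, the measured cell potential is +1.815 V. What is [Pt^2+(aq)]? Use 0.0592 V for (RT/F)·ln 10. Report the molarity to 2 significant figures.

With Pt²⁺/Pt at the cathode and Ga³⁺/Ga at the anode, E°cell = +1.194 − (−0.549) = +1.743 V (n = 6).
Rearranging E = E° − (0.0592/n)·log Q gives log Q = 6(+1.743 − (+1.815))/0.0592 = −7.297.
For 3 Pt^2+(aq) + 2 Ga(s) → 3 Pt(s) + 2 Ga^3+(aq), the reaction quotient is Q = [Ga^3+(aq)]^2 / [Pt^2+(aq)]^3.
Solving for the unknown gives log [Pt^2+(aq)] = 0.167, so [Pt^2+(aq)] ≈ 1.5 M.

1.5 M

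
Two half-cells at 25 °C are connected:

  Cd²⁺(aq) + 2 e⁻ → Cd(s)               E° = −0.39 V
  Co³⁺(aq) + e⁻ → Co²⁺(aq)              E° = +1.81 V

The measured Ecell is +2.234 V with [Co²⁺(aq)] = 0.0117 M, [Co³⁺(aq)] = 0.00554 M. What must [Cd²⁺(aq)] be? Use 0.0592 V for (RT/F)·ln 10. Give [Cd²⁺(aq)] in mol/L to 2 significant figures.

Co³⁺/Co²⁺ is the cathode (higher E°); E°cell = +1.81 − (−0.39) = +2.20 V with n = 2.
Since E = E° − (0.0592/n)·log Q, log Q = n(E° − E)/0.0592 = −1.149.
The balanced reaction is 2 Co³⁺(aq) + Cd(s) → 2 Co²⁺(aq) + Cd²⁺(aq), so Q = ([Co²⁺(aq)]^2·[Cd²⁺(aq)]) / [Co³⁺(aq)]^2.
Substituting the known concentrations and solving, log [Cd²⁺(aq)] = −1.798 and [Cd²⁺(aq)] = 0.016 M.

0.016 M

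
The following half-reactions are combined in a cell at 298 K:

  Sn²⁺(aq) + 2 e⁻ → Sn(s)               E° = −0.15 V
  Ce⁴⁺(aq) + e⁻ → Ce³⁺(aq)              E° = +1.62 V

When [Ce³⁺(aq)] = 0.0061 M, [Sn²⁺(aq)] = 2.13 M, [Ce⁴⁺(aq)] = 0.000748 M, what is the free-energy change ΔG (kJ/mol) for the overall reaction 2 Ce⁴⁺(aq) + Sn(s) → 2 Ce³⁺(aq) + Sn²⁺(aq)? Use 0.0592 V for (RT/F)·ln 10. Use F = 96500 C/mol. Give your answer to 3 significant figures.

−329 kJ/mol

The standard cell potential is +1.62 − (−0.15) = +1.77 V, with n = 2 electrons in the balanced equation.
The reaction quotient is ([Ce³⁺(aq)]^2·[Sn²⁺(aq)]) / [Ce⁴⁺(aq)]^2 = 142; by Nernst, E = +1.77 − (0.0592/2)(2.151) = +1.7063 V.
ΔG = −nFE = −(2)(96500)(+1.7063) J/mol = −329 kJ/mol.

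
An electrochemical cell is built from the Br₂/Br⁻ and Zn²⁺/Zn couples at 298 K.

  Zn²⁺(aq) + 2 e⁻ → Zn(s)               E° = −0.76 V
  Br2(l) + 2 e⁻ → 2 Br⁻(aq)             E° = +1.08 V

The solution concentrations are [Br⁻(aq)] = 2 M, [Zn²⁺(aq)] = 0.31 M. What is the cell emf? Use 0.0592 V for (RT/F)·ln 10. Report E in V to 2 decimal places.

Since E°(Br₂/Br⁻) > E°(Zn²⁺/Zn), Br₂/Br⁻ serves as the cathode.
E°cell = +1.08 − (−0.76) = +1.84 V, with n = 2 electrons transferred.
For the overall reaction Br2(l) + Zn(s) → 2 Br⁻(aq) + Zn²⁺(aq), Q = [Br⁻(aq)]^2·[Zn²⁺(aq)] = 1.24, giving log Q = 0.093.
By the Nernst equation, E = +1.84 − (0.0592/2)·(0.093) = +1.84 V.

+1.84 V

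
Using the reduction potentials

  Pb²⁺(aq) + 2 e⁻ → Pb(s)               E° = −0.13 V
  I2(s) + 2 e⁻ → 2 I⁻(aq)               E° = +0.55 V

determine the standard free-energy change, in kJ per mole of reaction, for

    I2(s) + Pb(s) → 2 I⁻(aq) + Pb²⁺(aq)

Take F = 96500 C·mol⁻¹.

−131 kJ/mol

In the reaction as written I2(s) is reduced, so the I₂/I⁻ couple is the cathode and Pb²⁺/Pb is the anode.
E°cell = +0.55 − (−0.13) = +0.68 V; balancing electrons gives n = 2.
ΔG° = −nFE°cell = −(2)(96500)(+0.68) J/mol = −131 kJ/mol.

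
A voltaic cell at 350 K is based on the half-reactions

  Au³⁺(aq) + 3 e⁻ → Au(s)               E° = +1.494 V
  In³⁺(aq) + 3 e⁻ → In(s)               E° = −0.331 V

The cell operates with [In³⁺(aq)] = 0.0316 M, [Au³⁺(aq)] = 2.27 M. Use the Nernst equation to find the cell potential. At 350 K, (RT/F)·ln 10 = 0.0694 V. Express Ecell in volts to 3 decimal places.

+1.868 V

Au³⁺/Au is reduced (cathode, E° = +1.494 V) and In³⁺/In is oxidized (anode).
The standard potential is +1.494 − (−0.331) = +1.825 V and the balanced reaction transfers n = 3 electrons.
The balanced reaction is Au³⁺(aq) + In(s) → Au(s) + In³⁺(aq), so Q = [In³⁺(aq)] / [Au³⁺(aq)] = 0.0139 and log Q = −1.856.
E = E° − (0.0694/n)·log Q = +1.825 − (0.0694/3)(−1.856) = +1.868 V.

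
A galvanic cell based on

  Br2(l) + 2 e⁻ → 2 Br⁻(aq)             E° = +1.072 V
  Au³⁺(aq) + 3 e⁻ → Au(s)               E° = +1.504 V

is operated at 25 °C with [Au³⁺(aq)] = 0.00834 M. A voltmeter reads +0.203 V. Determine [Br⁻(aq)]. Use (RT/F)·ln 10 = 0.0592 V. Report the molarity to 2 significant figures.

0.00067 M

Au³⁺/Au is the cathode (higher E°); E°cell = +1.504 − (+1.072) = +0.432 V with n = 6.
From the Nernst equation, log Q = n(E° − E)/0.0592 = 6·(+0.432 − (+0.203))/0.0592 = 23.209.
Balancing electrons gives 2 Au³⁺(aq) + 6 Br⁻(aq) → 2 Au(s) + 3 Br2(l); thus Q = 1 / ([Au³⁺(aq)]^2·[Br⁻(aq)]^6).
Substituting the known concentrations and solving, log [Br⁻(aq)] = −3.175 and [Br⁻(aq)] = 0.00067 M.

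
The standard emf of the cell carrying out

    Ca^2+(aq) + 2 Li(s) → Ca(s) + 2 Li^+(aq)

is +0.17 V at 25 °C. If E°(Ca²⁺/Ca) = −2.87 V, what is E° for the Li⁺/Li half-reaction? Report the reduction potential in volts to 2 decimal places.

−3.04 V

In the reaction as written the Ca²⁺/Ca couple is reduced (cathode) and Li⁺/Li is oxidized (anode), so E°cell = E°(Ca²⁺/Ca) − E°(Li⁺/Li).
E°(Li⁺/Li) = E°(cathode) − E°cell = −2.87 − (+0.17) = −3.04 V.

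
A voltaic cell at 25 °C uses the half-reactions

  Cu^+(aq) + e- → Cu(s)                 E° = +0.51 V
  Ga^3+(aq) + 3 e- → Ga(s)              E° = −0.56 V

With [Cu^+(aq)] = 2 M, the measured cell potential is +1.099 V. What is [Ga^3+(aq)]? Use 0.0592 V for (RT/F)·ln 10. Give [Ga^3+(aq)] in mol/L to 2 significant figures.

The Cu⁺/Cu couple has the larger reduction potential, so it is the cathode: E°cell = +0.51 − (−0.56) = +1.07 V and n = 3.
Since E = E° − (0.0592/n)·log Q, log Q = n(E° − E)/0.0592 = −1.470.
Balancing electrons gives 3 Cu^+(aq) + Ga(s) → 3 Cu(s) + Ga^3+(aq); thus Q = [Ga^3+(aq)] / [Cu^+(aq)]^3.
Isolating [Ga^3+(aq)] in Q = 10^{−1.470} yields log [Ga^3+(aq)] = −0.567, i.e. 0.27 M.

0.27 M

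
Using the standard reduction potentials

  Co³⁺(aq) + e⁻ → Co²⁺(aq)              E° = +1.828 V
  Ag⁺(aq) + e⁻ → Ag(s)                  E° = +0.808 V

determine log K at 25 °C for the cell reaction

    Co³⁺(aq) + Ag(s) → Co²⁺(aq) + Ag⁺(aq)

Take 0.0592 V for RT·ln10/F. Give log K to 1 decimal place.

The Co³⁺/Co²⁺ couple is reduced (cathode); E°cell = +1.828 − (+0.808) = +1.020 V with n = 1.
At equilibrium E = 0, so log K = nE°cell / 0.0592 = (1)(+1.020) / 0.0592 = 17.2.

log K = 17.2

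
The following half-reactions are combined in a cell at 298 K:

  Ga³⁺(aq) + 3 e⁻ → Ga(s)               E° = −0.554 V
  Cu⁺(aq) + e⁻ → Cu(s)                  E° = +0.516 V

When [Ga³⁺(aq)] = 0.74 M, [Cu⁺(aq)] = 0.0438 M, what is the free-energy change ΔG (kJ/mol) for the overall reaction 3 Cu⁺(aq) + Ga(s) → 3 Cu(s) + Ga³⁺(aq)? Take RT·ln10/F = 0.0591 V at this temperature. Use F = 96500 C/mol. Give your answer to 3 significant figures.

−287 kJ/mol

The standard cell potential is +0.516 − (−0.554) = +1.070 V, with n = 3 electrons in the balanced equation.
Q = [Ga³⁺(aq)] / [Cu⁺(aq)]^3 = 8.81×10^3, so log Q = 3.945 and E = +1.070 − (0.0591/3)(3.945) = +0.9923 V.
Then ΔG = −nFE = −3 × 96500 × +0.9923 J/mol = −287 kJ/mol.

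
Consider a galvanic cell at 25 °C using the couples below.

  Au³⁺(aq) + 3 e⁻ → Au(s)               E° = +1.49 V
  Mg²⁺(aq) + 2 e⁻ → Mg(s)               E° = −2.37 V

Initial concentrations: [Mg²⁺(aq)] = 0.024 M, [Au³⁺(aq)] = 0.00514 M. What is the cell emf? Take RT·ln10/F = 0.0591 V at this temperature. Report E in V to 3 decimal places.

Au³⁺/Au is reduced (cathode, E° = +1.49 V) and Mg²⁺/Mg is oxidized (anode).
The standard potential is +1.49 − (−2.37) = +3.86 V and the balanced reaction transfers n = 6 electrons.
Balancing gives 2 Au³⁺(aq) + 3 Mg(s) → 2 Au(s) + 3 Mg²⁺(aq); hence Q = [Mg²⁺(aq)]^3 / [Au³⁺(aq)]^2 = 0.523 (log Q = −0.281).
By the Nernst equation, E = +3.86 − (0.0591/6)·(−0.281) = +3.863 V.

+3.863 V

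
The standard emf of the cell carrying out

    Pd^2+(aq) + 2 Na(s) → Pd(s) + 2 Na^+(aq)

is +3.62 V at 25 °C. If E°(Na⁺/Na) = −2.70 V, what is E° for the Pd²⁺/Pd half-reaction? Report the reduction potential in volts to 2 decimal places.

In the reaction as written the Pd²⁺/Pd couple is reduced (cathode) and Na⁺/Na is oxidized (anode), so E°cell = E°(Pd²⁺/Pd) − E°(Na⁺/Na).
E°(Pd²⁺/Pd) = E°cell + E°(anode) = +3.62 + (−2.70) = +0.92 V.

+0.92 V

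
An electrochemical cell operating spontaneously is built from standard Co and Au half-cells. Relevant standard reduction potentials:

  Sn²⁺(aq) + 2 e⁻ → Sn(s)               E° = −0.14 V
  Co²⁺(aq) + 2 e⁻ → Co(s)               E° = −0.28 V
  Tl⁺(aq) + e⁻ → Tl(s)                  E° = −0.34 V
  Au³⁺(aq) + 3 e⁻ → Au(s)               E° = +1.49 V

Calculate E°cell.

+1.77 V

The Au³⁺/Au couple has the higher E°, so Au ion is reduced (cathode) and Co is oxidized (anode).
E°cell = E°(cathode) − E°(anode) = +1.49 − (−0.28) = +1.77 V.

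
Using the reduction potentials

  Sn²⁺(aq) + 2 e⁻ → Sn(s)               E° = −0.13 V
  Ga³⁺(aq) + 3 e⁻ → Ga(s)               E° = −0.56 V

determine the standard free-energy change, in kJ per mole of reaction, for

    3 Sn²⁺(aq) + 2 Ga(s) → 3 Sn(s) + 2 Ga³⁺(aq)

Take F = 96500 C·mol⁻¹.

In the reaction as written Sn²⁺(aq) is reduced, so the Sn²⁺/Sn couple is the cathode and Ga³⁺/Ga is the anode.
E°cell = −0.13 − (−0.56) = +0.43 V; balancing electrons gives n = 6.
ΔG° = −nFE°cell = −(6)(96500)(+0.43) J/mol = −249 kJ/mol.

−249 kJ/mol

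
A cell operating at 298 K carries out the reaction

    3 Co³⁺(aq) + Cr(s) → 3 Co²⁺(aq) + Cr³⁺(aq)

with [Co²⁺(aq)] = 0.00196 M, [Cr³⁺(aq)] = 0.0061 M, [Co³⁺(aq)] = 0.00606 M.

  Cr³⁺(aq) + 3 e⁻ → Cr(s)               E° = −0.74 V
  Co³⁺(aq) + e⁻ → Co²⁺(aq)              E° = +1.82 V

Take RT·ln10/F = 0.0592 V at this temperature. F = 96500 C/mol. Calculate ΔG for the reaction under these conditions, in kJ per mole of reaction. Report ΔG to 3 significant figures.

−762 kJ/mol

The standard cell potential is +1.82 − (−0.74) = +2.56 V, with n = 3 electrons in the balanced equation.
Here Q = ([Co²⁺(aq)]^3·[Cr³⁺(aq)]) / [Co³⁺(aq)]^3 = 0.000206 (log Q = −3.685), giving E = +2.56 − (0.0592/3)·(−3.685) = +2.6327 V.
ΔG = −nFE = −(3)(96500)(+2.6327) J/mol = −762 kJ/mol.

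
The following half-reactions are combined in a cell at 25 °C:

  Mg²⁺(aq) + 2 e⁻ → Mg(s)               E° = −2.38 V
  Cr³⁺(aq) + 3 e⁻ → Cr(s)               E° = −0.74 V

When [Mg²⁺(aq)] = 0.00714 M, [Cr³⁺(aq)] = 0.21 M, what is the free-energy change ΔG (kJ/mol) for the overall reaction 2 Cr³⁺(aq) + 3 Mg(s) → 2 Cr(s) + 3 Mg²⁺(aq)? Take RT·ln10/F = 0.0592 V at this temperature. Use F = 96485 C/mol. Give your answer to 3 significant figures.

With Cr³⁺/Cr reduced at the cathode, E°cell = −0.74 − (−2.38) = +1.64 V and n = 6.
Here Q = [Mg²⁺(aq)]^3 / [Cr³⁺(aq)]^2 = 8.25×10^−6 (log Q = −5.083), giving E = +1.64 − (0.0592/6)·(−5.083) = +1.6902 V.
Finally ΔG = −nFE = −(6)(96485 C/mol)(+1.6902 V) = −978 kJ/mol.

−978 kJ/mol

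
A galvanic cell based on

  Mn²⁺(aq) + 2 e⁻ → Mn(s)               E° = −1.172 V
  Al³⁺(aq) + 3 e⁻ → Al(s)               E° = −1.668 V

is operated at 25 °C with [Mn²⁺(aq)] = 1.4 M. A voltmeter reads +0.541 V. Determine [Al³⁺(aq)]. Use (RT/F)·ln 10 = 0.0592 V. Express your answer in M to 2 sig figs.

With Mn²⁺/Mn at the cathode and Al³⁺/Al at the anode, E°cell = −1.172 − (−1.668) = +0.496 V (n = 6).
Since E = E° − (0.0592/n)·log Q, log Q = n(E° − E)/0.0592 = −4.561.
The balanced reaction is 3 Mn²⁺(aq) + 2 Al(s) → 3 Mn(s) + 2 Al³⁺(aq), so Q = [Al³⁺(aq)]^2 / [Mn²⁺(aq)]^3.
Solving for the unknown gives log [Al³⁺(aq)] = −2.061, so [Al³⁺(aq)] ≈ 0.0087 M.

0.0087 M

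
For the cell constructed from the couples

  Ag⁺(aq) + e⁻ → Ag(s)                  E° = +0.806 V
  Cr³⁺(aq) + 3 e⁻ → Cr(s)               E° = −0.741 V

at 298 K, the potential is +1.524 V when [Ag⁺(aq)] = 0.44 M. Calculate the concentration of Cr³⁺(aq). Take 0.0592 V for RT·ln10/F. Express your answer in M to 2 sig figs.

1.2 M

The Ag⁺/Ag couple has the larger reduction potential, so it is the cathode: E°cell = +0.806 − (−0.741) = +1.547 V and n = 3.
Rearranging E = E° − (0.0592/n)·log Q gives log Q = 3(+1.547 − (+1.524))/0.0592 = 1.166.
Balancing electrons gives 3 Ag⁺(aq) + Cr(s) → 3 Ag(s) + Cr³⁺(aq); thus Q = [Cr³⁺(aq)] / [Ag⁺(aq)]^3.
Solving for the unknown gives log [Cr³⁺(aq)] = 0.096, so [Cr³⁺(aq)] ≈ 1.2 M.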